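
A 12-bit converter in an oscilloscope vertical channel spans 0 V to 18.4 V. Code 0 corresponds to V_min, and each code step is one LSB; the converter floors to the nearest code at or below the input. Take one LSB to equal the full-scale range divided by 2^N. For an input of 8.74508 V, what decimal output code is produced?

1946

V_FS = 18.4 V. LSB = 18.4 V / 2^12 ≈ 4.492 mV.
V_in − V_min = 8.74508 − (0) = 8.74508 V.
Divide by LSB: 8.74508 × 4096/18.4 = 1946.7309.
Truncating gives code 1946.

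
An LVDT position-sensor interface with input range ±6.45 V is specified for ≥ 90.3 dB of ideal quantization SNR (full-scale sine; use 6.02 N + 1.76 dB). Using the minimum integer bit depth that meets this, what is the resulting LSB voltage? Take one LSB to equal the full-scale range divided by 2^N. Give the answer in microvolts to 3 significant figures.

394 µV

Span: 6.45 V − (-6.45 V) = 12.9 V.
Required N = ⌈(90.3 − 1.76)/6.02⌉ = ⌈14.708⌉ = 15.
LSB = 12.9 V / 2^15 = 394 µV.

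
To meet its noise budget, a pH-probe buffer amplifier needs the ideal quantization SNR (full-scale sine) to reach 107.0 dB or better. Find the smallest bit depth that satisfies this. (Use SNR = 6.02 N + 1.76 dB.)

18 bits

N ≥ (107.0 − 1.76)/6.02 = 17.482 → N_min = 18.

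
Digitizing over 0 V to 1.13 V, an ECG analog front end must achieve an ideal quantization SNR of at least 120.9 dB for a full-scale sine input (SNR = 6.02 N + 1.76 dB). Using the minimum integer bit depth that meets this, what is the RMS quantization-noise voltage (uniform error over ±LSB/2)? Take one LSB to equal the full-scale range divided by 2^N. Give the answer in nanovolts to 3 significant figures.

Range is 1.13 V.
6.02 N + 1.76 ≥ 120.9 gives N ≥ 19.791, so the minimum integer is 20.
One LSB is 1.13 V / 1048576 = 1.0777 µV.
σ_q = LSB/√12 = 1.0777 µV/3.4641 = 311 nV.

311 nV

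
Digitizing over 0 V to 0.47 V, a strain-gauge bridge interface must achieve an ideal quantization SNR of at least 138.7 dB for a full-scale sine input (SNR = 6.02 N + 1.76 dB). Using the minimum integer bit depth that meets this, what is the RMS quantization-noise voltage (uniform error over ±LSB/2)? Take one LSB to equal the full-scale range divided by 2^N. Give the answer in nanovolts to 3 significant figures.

16.2 nV

Full-scale range = 0.47 V.
Required N = ⌈(138.7 − 1.76)/6.02⌉ = ⌈22.748⌉ = 23.
LSB = 0.47 V ÷ 2^23 = 0.47/8388608 V = 56.028 nV.
σ_q = LSB/√12 = 56.028 nV/3.4641 = 16.2 nV.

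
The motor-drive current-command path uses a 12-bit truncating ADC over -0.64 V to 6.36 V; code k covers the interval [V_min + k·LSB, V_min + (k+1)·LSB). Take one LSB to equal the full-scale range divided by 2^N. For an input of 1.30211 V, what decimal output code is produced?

1136

The full-scale span is 6.36 − (-0.64) = 7 V. LSB = 7 V / 2^12 ≈ 1.709 mV.
(V_in − V_min) × 2^12/range = (1.30211 − (-0.64)) × 4096/7 = 1136.412.
Floor → code = 1136.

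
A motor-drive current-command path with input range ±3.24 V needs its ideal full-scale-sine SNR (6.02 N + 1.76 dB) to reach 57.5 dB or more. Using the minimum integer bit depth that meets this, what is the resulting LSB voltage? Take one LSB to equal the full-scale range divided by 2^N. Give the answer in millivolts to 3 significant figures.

Full-scale range = 3.24 V − (-3.24 V) = 6.48 V.
6.02 N + 1.76 ≥ 57.5 gives N ≥ 9.259, so the minimum integer is 10.
Step size = 6.48/1024 V = 6.33 mV.

6.33 mV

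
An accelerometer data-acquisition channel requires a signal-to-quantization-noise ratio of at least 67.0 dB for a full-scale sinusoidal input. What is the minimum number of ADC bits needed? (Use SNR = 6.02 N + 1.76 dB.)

11 bits

Required N = ⌈(67.0 − 1.76)/6.02⌉ = ⌈10.837⌉ = 11.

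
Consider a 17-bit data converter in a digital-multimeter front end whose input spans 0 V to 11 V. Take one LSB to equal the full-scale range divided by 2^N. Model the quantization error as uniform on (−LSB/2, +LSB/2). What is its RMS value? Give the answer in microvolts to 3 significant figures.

Span = 11 V.
LSB = 11 V / 2^17 = 83.923 µV.
σ_q = LSB/√12 = 83.923 µV/3.4641 = 24.2 µV.

24.2 µV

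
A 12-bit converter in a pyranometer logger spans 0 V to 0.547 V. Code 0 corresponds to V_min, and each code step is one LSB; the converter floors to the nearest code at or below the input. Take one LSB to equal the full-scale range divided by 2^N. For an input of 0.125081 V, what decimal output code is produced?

936

Full-scale range = 0.547 V. LSB = 0.547 V / 2^12 ≈ 133.5 µV.
(V_in − V_min) × 2^12/range = (0.125081 − (0)) × 4096/0.547 = 936.621.
Floor → code = 936.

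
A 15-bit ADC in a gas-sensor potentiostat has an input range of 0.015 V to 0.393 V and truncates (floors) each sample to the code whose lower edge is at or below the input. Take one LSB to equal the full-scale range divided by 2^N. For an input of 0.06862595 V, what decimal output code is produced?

Full-scale range = 0.393 V − (0.015 V) = 0.378 V. LSB = 0.378 V / 2^15 ≈ 11.54 µV.
(V_in − V_min) × 2^15/range = (0.06862595 − (0.015)) × 32768/0.378 = 4648.717.
Floor → code = 4648.

4648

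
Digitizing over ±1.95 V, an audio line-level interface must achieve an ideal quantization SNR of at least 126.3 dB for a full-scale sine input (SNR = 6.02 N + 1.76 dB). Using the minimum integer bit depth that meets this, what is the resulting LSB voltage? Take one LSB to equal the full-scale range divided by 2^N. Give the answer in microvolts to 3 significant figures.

Range = 1.95 − (-1.95) = 3.9 V.
Required N = ⌈(126.3 − 1.76)/6.02⌉ = ⌈20.688⌉ = 21.
LSB = 3.9 V ÷ 2^21 = 3.9/2097152 V = 1.86 µV.

1.86 µV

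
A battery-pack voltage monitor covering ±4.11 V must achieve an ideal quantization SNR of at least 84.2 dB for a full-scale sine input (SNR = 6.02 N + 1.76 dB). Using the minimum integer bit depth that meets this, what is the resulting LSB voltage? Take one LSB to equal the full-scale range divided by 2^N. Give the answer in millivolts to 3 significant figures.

0.502 mV

Range = 4.11 − (-4.11) = 8.22 V.
Required N = ⌈(84.2 − 1.76)/6.02⌉ = ⌈13.694⌉ = 14.
One LSB is 8.22 V / 16384 = 0.502 mV.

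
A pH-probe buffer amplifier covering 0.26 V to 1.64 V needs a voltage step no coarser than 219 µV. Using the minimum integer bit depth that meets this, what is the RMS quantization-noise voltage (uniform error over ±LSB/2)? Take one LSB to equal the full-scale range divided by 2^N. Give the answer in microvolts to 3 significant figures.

48.6 µV

Range = 1.64 − (0.26) = 1.38 V.
Need 2^N ≥ 1.38 V / 219 µV = 6301 → N_min = 13.
LSB = 1.38 V / 2^13 = 168.46 µV.
σ_q = LSB/√12 = 168.46 µV/3.4641 = 48.6 µV.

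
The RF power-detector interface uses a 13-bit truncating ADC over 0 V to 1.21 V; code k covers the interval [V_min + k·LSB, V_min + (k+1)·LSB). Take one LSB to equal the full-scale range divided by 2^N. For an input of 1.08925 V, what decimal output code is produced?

Range is 1.21 V. LSB = 1.21 V / 2^13 ≈ 147.7 µV.
code = ⌊(V_in − V_min)/LSB⌋ = ⌊(V_in − V_min) × 2^13 / range⌋
     = ⌊(1.08925 − (0)) × 8192 / 1.21⌋ = ⌊1.08925 × 8192/1.21⌋
     = ⌊7374.493⌋ = 7374.

7374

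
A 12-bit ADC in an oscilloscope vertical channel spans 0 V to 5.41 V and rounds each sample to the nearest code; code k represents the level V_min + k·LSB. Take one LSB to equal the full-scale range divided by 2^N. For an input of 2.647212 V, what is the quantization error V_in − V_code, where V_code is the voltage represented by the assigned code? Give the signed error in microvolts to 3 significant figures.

+327 µV

Full-scale range = 5.41 V. LSB = 5.41 V / 2^12 ≈ 1.321 mV.
Position in LSBs: (2.647212 − (0)) × 4096/5.41 = 2004.2478; rounding gives k = 2004.
V_code = V_min + k × range/2^12 = 0 + 2004 × 5.41/4096 = 2.646884766 V.
e = 2.647212 − (2.646884766) = +327 µV.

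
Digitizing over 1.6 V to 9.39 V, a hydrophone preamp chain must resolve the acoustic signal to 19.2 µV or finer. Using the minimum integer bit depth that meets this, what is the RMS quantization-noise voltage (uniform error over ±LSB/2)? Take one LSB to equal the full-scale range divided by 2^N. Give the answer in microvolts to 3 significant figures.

Span: 9.39 V − (1.6 V) = 7.79 V.
Required number of levels: 7.79/19.2 µV = 405730; smallest N with 2^N ≥ that is 19.
LSB = 7.79 V ÷ 2^19 = 7.79/524288 V = 14.858 µV.
V_rms = LSB/√12 = 4.29 µV.

4.29 µV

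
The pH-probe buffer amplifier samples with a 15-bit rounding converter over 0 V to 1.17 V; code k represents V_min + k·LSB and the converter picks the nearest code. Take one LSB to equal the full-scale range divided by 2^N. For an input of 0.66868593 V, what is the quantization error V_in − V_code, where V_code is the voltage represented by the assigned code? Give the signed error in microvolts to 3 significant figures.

−7.92 µV

Full-scale range = 1.17 V. LSB = 1.17 V / 2^15 ≈ 35.71 µV.
Position in LSBs: (0.66868593 − (0)) × 32768/1.17 = 18727.7783; rounding gives k = 18728.
V_code = 0 + (18728/32768) × 1.17 = 0.66869384766 V.
V_in − V_code = 0.66868593 − (0.66869384766) = −7.92 µV.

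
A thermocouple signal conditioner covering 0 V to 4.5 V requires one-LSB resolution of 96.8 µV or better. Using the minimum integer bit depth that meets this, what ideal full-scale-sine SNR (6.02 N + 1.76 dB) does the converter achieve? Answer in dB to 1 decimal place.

98.1 dB

V_FS = 4.5 V.
Levels needed ≥ 4.5/96.8 µV = 46490. 2^16 = 65536 suffices, so N_min = 16.
Ideal SNR at N = 16: 6.02·16 + 1.76 = 98.1 dB.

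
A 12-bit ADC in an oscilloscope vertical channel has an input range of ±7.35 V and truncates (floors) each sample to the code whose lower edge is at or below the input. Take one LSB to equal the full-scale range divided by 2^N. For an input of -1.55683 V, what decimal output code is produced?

1614

The full-scale span is 7.35 − (-7.35) = 14.7 V. LSB = 14.7 V / 2^12 ≈ 3.589 mV.
(V_in − V_min) × 2^12/range = (-1.55683 − (-7.35)) × 4096/14.7 = 1614.206.
Floor → code = 1614.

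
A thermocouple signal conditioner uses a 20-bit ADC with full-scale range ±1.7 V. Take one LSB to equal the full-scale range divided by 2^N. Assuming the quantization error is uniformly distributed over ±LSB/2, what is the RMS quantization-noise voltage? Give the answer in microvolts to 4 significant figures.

Range = 1.7 − (-1.7) = 3.4 V.
LSB = 3.4 V / 2^20 = 3.24249 µV.
RMS of a uniform error over width LSB is LSB/√12 = 0.9360 µV.

0.9360 µV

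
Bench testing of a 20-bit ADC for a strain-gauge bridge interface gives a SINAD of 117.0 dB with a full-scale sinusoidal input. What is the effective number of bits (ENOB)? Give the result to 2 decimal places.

ENOB = (SINAD − 1.76) / 6.02 = (117.0 − 1.76) / 6.02 = 115.24 / 6.02 = 19.1429.

19.14 bits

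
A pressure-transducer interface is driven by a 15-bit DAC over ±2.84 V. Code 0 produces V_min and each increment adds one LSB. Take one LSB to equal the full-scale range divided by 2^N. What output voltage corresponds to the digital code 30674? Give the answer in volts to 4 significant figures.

2.477 V

Full-scale range = 2.84 V − (-2.84 V) = 5.68 V. LSB = 5.68 V / 2^15.
Output = V_min + (30674/32768) × range = -2.84 + 0.936096 × 5.68 V
      = -2.84 V + 5.31703 V = 2.47703 V.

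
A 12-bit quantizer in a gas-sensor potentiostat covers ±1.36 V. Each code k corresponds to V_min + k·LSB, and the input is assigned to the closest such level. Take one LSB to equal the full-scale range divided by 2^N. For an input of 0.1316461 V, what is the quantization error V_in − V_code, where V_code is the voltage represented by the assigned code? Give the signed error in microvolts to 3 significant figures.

Full-scale range = 1.36 V − (-1.36 V) = 2.72 V. LSB = 2.72 V / 2^12 ≈ 0.6641 mV.
(0.1316461 − (-1.36)) / LSB = 1.4916461 × 4096/2.72 = 2246.2435. Nearest integer: k = 2246.
V_code = V_min + k × range/2^12 = -1.36 + 2246 × 2.72/4096 = 0.1314843750 V.
e = 0.1316461 − (0.1314843750) = +162 µV.

+162 µV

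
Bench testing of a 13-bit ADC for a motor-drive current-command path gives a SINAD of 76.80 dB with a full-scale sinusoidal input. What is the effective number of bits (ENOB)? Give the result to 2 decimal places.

12.47 bits

ENOB = (76.80 − 1.76)/6.02 = 12.4651 bits.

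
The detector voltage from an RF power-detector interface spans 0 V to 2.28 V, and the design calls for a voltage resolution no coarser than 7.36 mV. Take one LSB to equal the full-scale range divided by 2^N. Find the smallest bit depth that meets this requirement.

9 bits

V_FS = 2.28 V.
Levels needed ≥ 2.28/7.36 mV = 309.8. 2^9 = 512 suffices, so N_min = 9.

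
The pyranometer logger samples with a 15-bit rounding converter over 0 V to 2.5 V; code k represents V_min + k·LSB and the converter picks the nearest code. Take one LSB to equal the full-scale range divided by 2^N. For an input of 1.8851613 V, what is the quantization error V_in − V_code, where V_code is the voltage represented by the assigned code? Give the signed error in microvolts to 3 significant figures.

V_FS = 2.5 V. LSB = 2.5 V / 2^15 ≈ 76.29 µV.
Position in LSBs: (1.8851613 − (0)) × 32768/2.5 = 24709.1862; rounding gives k = 24709.
Reconstructed level: 0 + 24709 × 2.5/32768 V = 1.8851470947 V.
V_in − V_code = 1.8851613 − (1.8851470947) = +14.2 µV.

+14.2 µV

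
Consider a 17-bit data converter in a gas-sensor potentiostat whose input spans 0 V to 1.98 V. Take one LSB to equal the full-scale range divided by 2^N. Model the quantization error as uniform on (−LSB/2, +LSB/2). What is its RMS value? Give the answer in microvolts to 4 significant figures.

4.361 µV

Full-scale range = 1.98 V.
LSB = 1.98 V / 2^17 = 15.1062 µV.
σ_q = LSB/√12 = 15.1062 µV/3.4641 = 4.361 µV.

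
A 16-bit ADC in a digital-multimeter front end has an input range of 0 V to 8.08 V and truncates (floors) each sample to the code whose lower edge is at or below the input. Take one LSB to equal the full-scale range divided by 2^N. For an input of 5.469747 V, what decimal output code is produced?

V_FS = 8.08 V. LSB = 8.08 V / 2^16 ≈ 123.3 µV.
V_in − V_min = 5.469747 − (0) = 5.469747 V.
Divide by LSB: 5.469747 × 65536/8.08 = 44364.5222.
Truncating gives code 44364.

44364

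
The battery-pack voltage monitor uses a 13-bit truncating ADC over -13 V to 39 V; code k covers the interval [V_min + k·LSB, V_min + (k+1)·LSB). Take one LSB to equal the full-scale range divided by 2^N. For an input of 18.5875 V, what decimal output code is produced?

Range = 39 − (-13) = 52 V. LSB = 52 V / 2^13 ≈ 6.348 mV.
V_in − V_min = 18.5875 − (-13) = 31.5875 V.
Divide by LSB: 31.5875 × 8192/52 = 4976.2462.
Truncating gives code 4976.

4976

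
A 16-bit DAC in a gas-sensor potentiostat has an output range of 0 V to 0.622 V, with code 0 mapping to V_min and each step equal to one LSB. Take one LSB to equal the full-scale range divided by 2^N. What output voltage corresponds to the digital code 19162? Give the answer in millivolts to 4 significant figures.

V_FS = 0.622 V. LSB = 0.622 V / 2^16.
V_out = 0 + 19162 × (0.622/65536) V
      = 0 + 0.181866 = 0.181866 V.

181.9 mV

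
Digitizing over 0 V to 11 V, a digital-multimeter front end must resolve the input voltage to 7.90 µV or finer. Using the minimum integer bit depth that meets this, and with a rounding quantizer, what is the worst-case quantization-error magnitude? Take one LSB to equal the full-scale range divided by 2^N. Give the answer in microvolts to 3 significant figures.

2.62 µV

Range is 11 V.
Levels needed ≥ 11/7.90 µV = 1.392e6. 2^21 = 2097152 suffices, so N_min = 21.
LSB = 11 V ÷ 2^21 = 11/2097152 V = 5.2452 µV.
Half an LSB is 2.62 µV.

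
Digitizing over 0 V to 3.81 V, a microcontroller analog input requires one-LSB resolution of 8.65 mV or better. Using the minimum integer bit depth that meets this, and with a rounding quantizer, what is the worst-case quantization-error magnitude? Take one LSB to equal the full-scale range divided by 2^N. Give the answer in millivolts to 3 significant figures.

3.72 mV

V_FS = 3.81 V.
Required number of levels: 3.81/8.65 mV = 440.46; smallest N with 2^N ≥ that is 9.
Step size = 3.81/512 V = 7.4414 mV.
Half an LSB is 3.72 mV.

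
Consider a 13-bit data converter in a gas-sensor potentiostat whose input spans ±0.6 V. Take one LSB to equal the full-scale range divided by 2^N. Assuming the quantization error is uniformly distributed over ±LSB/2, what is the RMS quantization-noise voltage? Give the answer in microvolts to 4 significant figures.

42.29 µV

Full-scale range = 0.6 V − (-0.6 V) = 1.2 V.
Step size = 1.2/8192 V = 146.484 µV.
RMS of a uniform error over width LSB is LSB/√12 = 42.29 µV.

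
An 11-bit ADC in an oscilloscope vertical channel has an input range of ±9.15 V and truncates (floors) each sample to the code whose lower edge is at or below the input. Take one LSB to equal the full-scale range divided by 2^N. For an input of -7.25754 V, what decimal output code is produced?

Range = 9.15 − (-9.15) = 18.3 V. LSB = 18.3 V / 2^11 ≈ 8.936 mV.
code = ⌊(V_in − V_min)/LSB⌋ = ⌊(V_in − V_min) × 2^11 / range⌋
     = ⌊(-7.25754 − (-9.15)) × 2048 / 18.3⌋ = ⌊1.89246 × 2048/18.3⌋
     = ⌊211.790⌋ = 211.

211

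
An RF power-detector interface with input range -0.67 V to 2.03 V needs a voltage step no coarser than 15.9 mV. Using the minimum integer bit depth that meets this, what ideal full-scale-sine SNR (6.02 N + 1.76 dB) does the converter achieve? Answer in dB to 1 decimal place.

49.9 dB

Full-scale range = 2.03 V − (-0.67 V) = 2.7 V.
2.7 V / 15.9 mV = 169.8. Since 2^7 = 128 and 2^8 = 256, N = 8.
Ideal SNR at N = 8: 6.02·8 + 1.76 = 49.9 dB.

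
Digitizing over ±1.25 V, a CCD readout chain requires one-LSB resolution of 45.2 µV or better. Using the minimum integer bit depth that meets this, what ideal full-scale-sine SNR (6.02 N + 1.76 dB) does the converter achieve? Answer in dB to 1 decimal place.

Full-scale range = 1.25 V − (-1.25 V) = 2.5 V.
Need 2^N ≥ 2.5 V / 45.2 µV = 55310 → N_min = 16.
Ideal SNR at N = 16: 6.02·16 + 1.76 = 98.1 dB.

98.1 dB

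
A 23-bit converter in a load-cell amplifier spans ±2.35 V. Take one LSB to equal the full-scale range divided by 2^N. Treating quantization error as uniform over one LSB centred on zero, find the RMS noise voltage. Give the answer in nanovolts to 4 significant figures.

161.7 nV

Range = 2.35 − (-2.35) = 4.7 V.
One LSB is 4.7 V / 8388608 = 0.560284 µV.
V_rms = LSB/√12 = 0.560284 µV / √12 = 161.7 nV.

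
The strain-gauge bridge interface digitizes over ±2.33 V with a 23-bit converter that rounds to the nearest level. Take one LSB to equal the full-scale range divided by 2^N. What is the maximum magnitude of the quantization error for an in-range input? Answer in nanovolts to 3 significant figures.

278 nV

Span: 2.33 V − (-2.33 V) = 4.66 V.
LSB = 4.66 V ÷ 2^23 = 4.66/8388608 V = 0.55552 µV.
A rounding quantizer has |error| ≤ LSB/2 = 278 nV.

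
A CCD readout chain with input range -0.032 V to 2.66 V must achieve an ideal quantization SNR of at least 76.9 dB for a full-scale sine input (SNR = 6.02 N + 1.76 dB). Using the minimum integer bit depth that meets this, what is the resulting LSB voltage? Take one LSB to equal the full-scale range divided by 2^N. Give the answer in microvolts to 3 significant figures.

Span: 2.66 V − (-0.032 V) = 2.692 V.
6.02 N + 1.76 ≥ 76.9 gives N ≥ 12.482, so the minimum integer is 13.
One LSB is 2.692 V / 8192 = 329 µV.

329 µV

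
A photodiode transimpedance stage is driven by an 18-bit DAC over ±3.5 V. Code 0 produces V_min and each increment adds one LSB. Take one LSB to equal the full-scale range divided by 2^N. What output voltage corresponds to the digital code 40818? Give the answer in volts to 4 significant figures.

Range = 3.5 − (-3.5) = 7 V. LSB = 7 V / 2^18.
V_out = -3.5 + 40818 × (7/262144) V
      = -3.5 + 1.08996 = -2.41004 V.

-2.410 V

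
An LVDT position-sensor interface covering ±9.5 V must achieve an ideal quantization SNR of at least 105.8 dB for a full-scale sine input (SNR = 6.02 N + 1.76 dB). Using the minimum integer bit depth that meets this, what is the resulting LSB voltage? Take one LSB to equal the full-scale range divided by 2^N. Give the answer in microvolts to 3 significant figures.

Span: 9.5 V − (-9.5 V) = 19 V.
N ≥ (105.8 − 1.76)/6.02 = 17.282 → N_min = 18.
Step size = 19/262144 V = 72.5 µV.

72.5 µV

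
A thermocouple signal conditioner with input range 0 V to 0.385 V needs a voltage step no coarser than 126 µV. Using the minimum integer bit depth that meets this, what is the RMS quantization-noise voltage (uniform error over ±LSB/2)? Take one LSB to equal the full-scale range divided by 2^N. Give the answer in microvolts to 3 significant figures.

27.1 µV

Full-scale range = 0.385 V.
Required number of levels: 0.385/126 µV = 3055.6; smallest N with 2^N ≥ that is 12.
LSB = 0.385 V ÷ 2^12 = 0.385/4096 V = 93.994 µV.
RMS noise = LSB/√12 = 27.1 µV.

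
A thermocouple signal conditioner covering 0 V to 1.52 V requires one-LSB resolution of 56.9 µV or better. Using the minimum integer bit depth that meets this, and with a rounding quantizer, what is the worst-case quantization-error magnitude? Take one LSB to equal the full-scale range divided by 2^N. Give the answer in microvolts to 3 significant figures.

Full-scale range = 1.52 V.
Required number of levels: 1.52/56.9 µV = 26714; smallest N with 2^N ≥ that is 15.
One LSB is 1.52 V / 32768 = 46.387 µV.
|e|_max = LSB/2 = 23.2 µV.

23.2 µV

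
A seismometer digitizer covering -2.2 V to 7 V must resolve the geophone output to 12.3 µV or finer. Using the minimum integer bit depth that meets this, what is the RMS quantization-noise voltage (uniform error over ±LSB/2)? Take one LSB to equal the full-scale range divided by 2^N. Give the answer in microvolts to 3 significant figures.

2.53 µV

The full-scale span is 7 − (-2.2) = 9.2 V.
Required number of levels: 9.2/12.3 µV = 747970; smallest N with 2^N ≥ that is 20.
LSB = 9.2 V ÷ 2^20 = 9.2/1048576 V = 8.7738 µV.
RMS noise = LSB/√12 = 2.53 µV.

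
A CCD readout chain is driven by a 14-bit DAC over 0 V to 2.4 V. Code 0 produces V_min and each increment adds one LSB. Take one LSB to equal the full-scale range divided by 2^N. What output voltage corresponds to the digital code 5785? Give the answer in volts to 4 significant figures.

0.8474 V

Span = 2.4 V. LSB = 2.4 V / 2^14.
V_out = 0 + 5785 × (2.4/16384) V
      = 0 + 0.847412 = 0.847412 V.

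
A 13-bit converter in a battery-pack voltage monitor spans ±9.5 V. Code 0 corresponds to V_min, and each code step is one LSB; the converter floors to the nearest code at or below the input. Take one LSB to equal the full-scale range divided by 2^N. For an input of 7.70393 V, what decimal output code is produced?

7417

The full-scale span is 9.5 − (-9.5) = 19 V. LSB = 19 V / 2^13 ≈ 2.319 mV.
code = ⌊(V_in − V_min)/LSB⌋ = ⌊(V_in − V_min) × 2^13 / range⌋
     = ⌊(7.70393 − (-9.5)) × 8192 / 19⌋ = ⌊17.20393 × 8192/19⌋
     = ⌊7417.610⌋ = 7417.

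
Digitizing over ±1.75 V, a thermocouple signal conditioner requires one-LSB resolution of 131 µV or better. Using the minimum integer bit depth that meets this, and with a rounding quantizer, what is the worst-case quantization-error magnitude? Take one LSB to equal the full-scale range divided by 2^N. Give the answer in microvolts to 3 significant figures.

53.4 µV

Full-scale range = 1.75 V − (-1.75 V) = 3.5 V.
Levels needed ≥ 3.5/131 µV = 26720. 2^15 = 32768 suffices, so N_min = 15.
One LSB is 3.5 V / 32768 = 106.81 µV.
Half an LSB is 53.4 µV.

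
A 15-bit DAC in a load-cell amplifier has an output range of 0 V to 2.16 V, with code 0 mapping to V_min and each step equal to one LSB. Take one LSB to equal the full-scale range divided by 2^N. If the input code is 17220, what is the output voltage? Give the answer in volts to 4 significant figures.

1.135 V

V_FS = 2.16 V. LSB = 2.16 V / 2^15.
V_out = 0 + 17220 × (2.16/32768) V
      = 0 V + 1.13511 V = 1.13511 V.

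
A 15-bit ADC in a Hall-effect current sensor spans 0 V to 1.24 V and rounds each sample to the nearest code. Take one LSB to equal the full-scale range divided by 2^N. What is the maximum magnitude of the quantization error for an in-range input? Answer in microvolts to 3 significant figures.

Full-scale range = 1.24 V.
LSB = 1.24 V / 2^15 = 37.842 µV.
A rounding quantizer has |error| ≤ LSB/2 = 18.9 µV.

18.9 µV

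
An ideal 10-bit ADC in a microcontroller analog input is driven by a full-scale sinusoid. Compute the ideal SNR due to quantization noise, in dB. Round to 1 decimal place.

SNR = 6.02·10 + 1.76 = 61.96 dB.

62.0 dB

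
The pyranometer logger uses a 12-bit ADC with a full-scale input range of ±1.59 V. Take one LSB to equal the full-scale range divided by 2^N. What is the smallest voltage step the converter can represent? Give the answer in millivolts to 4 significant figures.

0.7764 mV

Span: 1.59 V − (-1.59 V) = 3.18 V.
Number of codes = 2^12 = 4096.
One LSB is 3.18 V / 4096 = 0.7764 mV.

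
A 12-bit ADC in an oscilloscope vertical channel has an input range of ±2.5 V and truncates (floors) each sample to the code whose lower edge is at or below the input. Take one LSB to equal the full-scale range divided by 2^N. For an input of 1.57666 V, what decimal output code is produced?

Span: 2.5 V − (-2.5 V) = 5 V. LSB = 5 V / 2^12 ≈ 1.221 mV.
code = ⌊(V_in − V_min)/LSB⌋ = ⌊(V_in − V_min) × 2^12 / range⌋
     = ⌊(1.57666 − (-2.5)) × 4096 / 5⌋ = ⌊4.07666 × 4096/5⌋
     = ⌊3339.600⌋ = 3339.

3339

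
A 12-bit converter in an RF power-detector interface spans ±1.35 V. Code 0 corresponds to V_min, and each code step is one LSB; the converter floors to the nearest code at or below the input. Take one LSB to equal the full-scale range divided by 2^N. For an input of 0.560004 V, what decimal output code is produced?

2897

Span: 1.35 V − (-1.35 V) = 2.7 V. LSB = 2.7 V / 2^12 ≈ 0.6592 mV.
(V_in − V_min) × 2^12/range = (0.560004 − (-1.35)) × 4096/2.7 = 2897.547.
Floor → code = 2897.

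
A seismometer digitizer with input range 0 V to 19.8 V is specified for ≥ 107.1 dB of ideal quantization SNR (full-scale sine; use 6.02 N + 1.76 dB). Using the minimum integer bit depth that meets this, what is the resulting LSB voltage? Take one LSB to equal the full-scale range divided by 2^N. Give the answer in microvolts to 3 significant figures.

Range is 19.8 V.
Solving 6.02 N ≥ 107.1 − 1.76: N ≥ 17.498. Round up → N = 18.
One LSB is 19.8 V / 262144 = 75.5 µV.

75.5 µV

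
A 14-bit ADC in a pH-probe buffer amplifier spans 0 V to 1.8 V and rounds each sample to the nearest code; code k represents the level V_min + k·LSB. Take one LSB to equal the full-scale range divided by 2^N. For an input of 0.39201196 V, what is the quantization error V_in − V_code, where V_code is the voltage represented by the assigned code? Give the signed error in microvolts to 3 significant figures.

+19.8 µV

Range is 1.8 V. LSB = 1.8 V / 2^14 ≈ 109.9 µV.
Position in LSBs: (0.39201196 − (0)) × 16384/1.8 = 3568.1800; rounding gives k = 3568.
V_code = 0 + (3568/16384) × 1.8 = 0.39199218750 V.
e = 0.39201196 − (0.39199218750) = +19.8 µV.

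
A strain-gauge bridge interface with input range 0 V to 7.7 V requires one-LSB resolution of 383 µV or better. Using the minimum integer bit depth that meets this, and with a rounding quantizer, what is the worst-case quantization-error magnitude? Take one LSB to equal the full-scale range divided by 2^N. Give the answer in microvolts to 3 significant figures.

117 µV

Full-scale range = 7.7 V.
Required number of levels: 7.7/383 µV = 20104; smallest N with 2^N ≥ that is 15.
Step size = 7.7/32768 V = 234.99 µV.
|e|_max = LSB/2 = 117 µV.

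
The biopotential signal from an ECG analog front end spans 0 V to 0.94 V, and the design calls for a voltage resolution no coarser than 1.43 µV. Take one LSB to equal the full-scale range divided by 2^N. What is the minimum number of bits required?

20 bits

V_FS = 0.94 V.
Required number of levels: 0.94/1.43 µV = 657340; smallest N with 2^N ≥ that is 20.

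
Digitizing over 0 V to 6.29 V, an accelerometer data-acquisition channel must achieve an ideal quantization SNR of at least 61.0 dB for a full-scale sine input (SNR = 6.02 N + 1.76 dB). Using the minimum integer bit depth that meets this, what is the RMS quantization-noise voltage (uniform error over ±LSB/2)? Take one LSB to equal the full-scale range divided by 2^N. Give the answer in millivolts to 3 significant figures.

Range is 6.29 V.
Solving 6.02 N ≥ 61.0 − 1.76: N ≥ 9.841. Round up → N = 10.
LSB = 6.29 V / 2^10 = 6.1426 mV.
V_rms = LSB/√12 = 1.77 mV.

1.77 mV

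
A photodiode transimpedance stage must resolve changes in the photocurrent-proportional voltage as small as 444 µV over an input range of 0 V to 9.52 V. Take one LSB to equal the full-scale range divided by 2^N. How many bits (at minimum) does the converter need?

Span = 9.52 V.
Levels needed ≥ 9.52/444 µV = 21440. 2^15 = 32768 suffices, so N_min = 15.

15 bits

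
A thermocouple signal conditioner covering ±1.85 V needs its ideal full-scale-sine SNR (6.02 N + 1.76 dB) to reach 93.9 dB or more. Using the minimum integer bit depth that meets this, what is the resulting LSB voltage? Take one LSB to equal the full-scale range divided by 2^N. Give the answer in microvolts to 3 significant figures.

56.5 µV

The full-scale span is 1.85 − (-1.85) = 3.7 V.
N ≥ (93.9 − 1.76)/6.02 = 15.306 → N_min = 16.
LSB = 3.7 V / 2^16 = 56.5 µV.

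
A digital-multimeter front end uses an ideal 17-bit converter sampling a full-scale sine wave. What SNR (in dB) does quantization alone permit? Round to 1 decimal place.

For an ideal N-bit converter with full-scale sine input, SNR = 6.02 N + 1.76 dB. SNR = 6.02 × 17 + 1.76 = 102.34 + 1.76 = 104.10 dB.

104.1 dB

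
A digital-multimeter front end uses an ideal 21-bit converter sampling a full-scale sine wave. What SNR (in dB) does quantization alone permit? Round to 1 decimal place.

128.2 dB

Ideal quantization SNR: 6.02 × 21 + 1.76 dB = 128.2 dB.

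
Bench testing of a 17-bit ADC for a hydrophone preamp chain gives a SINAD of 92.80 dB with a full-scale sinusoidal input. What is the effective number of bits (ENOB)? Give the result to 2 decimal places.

15.12 bits

ENOB = (SINAD − 1.76) / 6.02 = (92.80 − 1.76) / 6.02 = 91.04 / 6.02 = 15.1229.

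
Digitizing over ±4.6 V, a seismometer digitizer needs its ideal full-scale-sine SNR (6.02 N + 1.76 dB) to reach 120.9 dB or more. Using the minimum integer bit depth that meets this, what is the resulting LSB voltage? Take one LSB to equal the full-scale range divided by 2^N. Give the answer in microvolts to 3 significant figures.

8.77 µV

Range = 4.6 − (-4.6) = 9.2 V.
N ≥ (120.9 − 1.76)/6.02 = 19.791 → N_min = 20.
LSB = 9.2 V ÷ 2^20 = 9.2/1048576 V = 8.77 µV.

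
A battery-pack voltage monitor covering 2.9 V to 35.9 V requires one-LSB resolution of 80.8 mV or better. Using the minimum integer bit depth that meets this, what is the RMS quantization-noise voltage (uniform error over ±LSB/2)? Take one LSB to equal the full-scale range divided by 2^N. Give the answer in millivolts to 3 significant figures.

18.6 mV

Span: 35.9 V − (2.9 V) = 33 V.
Levels needed ≥ 33/80.8 mV = 408.4. 2^9 = 512 suffices, so N_min = 9.
LSB = 33 V ÷ 2^9 = 33/512 V = 64.453 mV.
RMS noise = LSB/√12 = 18.6 mV.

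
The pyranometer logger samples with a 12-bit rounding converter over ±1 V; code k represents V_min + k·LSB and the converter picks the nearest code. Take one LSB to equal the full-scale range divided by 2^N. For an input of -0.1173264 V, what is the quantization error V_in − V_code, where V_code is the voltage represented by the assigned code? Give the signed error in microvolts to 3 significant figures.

The full-scale span is 1 − (-1) = 2 V. LSB = 2 V / 2^12 ≈ 488.3 µV.
(-0.1173264 − (-1)) / LSB = 0.8826736 × 4096/2 = 1807.7155. Nearest integer: k = 1808.
V_code = V_min + k × range/2^12 = -1 + 1808 × 2/4096 = -0.1171875000 V.
e = -0.1173264 − (-0.1171875000) = −139 µV.

−139 µV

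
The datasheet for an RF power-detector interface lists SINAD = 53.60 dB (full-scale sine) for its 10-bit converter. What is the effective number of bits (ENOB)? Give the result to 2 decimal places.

8.61 bits

ENOB = (53.60 − 1.76)/6.02 = 8.6113 bits.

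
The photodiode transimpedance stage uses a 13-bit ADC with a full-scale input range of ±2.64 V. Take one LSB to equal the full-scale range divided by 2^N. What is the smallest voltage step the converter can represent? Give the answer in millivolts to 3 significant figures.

Full-scale range = 2.64 V − (-2.64 V) = 5.28 V.
There are 2^13 = 8192 steps.
LSB = 5.28 V / 2^13 = 0.645 mV.

0.645 mV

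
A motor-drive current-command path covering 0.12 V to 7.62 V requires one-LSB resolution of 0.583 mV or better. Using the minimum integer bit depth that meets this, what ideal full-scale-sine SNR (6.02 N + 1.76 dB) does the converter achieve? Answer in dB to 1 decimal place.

The full-scale span is 7.62 − (0.12) = 7.5 V.
Need 2^N ≥ 7.5 V / 0.583 mV = 12860 → N_min = 14.
Ideal SNR at N = 14: 6.02·14 + 1.76 = 86.0 dB.

86.0 dB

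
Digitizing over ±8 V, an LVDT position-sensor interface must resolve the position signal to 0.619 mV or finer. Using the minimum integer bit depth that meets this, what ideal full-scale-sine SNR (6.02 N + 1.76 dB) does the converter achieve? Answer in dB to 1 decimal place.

Span: 8 V − (-8 V) = 16 V.
16 V / 0.619 mV = 25850. Since 2^14 = 16384 and 2^15 = 32768, N = 15.
6.02(15) + 1.76 = 92.06 dB.

92.1 dB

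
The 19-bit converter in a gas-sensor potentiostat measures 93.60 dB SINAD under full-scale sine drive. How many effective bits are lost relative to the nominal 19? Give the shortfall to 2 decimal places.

3.74 bits

N_eff = (93.60 − 1.76)/6.02 = 15.2558 bits.
19 − 15.2558 = 3.74 bits below nominal.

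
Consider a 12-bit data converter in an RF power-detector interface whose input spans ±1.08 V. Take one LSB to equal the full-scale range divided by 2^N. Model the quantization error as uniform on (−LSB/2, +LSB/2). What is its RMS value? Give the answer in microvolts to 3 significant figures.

152 µV

Range = 1.08 − (-1.08) = 2.16 V.
LSB = 2.16 V ÷ 2^12 = 2.16/4096 V = 0.52734 mV.
For a uniform distribution on [−LSB/2, +LSB/2], V_rms = LSB/√12 = 0.52734 mV/3.4641 = 152 µV.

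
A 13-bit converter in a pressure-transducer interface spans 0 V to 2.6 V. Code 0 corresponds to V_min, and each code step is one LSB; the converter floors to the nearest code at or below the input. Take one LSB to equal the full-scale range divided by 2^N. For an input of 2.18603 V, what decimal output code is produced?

Full-scale range = 2.6 V. LSB = 2.6 V / 2^13 ≈ 317.4 µV.
(V_in − V_min) × 2^13/range = (2.18603 − (0)) × 8192/2.6 = 6887.676.
Floor → code = 6887.

6887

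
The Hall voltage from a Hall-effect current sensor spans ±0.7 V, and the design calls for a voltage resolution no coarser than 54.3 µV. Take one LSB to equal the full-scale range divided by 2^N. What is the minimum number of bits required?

15 bits

The full-scale span is 0.7 − (-0.7) = 1.4 V.
Levels needed ≥ 1.4/54.3 µV = 25780. 2^15 = 32768 suffices, so N_min = 15.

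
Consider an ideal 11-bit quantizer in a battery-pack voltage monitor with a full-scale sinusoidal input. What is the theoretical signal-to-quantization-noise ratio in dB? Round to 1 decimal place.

68.0 dB

Ideal quantization SNR: 6.02 × 11 + 1.76 dB = 68.0 dB.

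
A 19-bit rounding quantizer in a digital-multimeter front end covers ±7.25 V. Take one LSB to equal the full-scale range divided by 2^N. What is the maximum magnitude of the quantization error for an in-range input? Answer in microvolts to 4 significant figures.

13.83 µV

Span: 7.25 V − (-7.25 V) = 14.5 V.
Step size = 14.5/524288 V = 27.6566 µV.
|e|_max = LSB/2 = 13.83 µV.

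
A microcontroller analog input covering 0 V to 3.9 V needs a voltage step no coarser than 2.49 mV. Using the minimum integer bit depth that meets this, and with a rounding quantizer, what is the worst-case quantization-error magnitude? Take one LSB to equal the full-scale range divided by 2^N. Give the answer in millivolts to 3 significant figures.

0.952 mV

Range is 3.9 V.
Required number of levels: 3.9/2.49 mV = 1566.3; smallest N with 2^N ≥ that is 11.
LSB = 3.9 V ÷ 2^11 = 3.9/2048 V = 1.9043 mV.
|e|_max = LSB/2 = 0.952 mV.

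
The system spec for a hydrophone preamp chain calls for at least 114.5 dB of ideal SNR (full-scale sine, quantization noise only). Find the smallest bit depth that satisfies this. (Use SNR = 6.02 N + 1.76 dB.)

Required N = ⌈(114.5 − 1.76)/6.02⌉ = ⌈18.728⌉ = 19.

19 bits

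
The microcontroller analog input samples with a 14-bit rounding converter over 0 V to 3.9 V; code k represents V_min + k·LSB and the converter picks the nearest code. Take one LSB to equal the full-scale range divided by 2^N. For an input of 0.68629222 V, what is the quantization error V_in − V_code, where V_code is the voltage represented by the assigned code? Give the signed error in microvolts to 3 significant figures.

Span = 3.9 V. LSB = 3.9 V / 2^14 ≈ 238.0 µV.
Position in LSBs: (0.68629222 − (0)) × 16384/3.9 = 2883.1312; rounding gives k = 2883.
Reconstructed level: 0 + 2883 × 3.9/16384 V = 0.68626098633 V.
V_in − V_code = 0.68629222 − (0.68626098633) = +31.2 µV.

+31.2 µV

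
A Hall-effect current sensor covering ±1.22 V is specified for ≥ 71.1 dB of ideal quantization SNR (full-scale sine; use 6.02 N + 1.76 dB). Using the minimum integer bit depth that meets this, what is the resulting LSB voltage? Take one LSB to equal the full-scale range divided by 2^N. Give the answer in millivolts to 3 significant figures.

0.596 mV

The full-scale span is 1.22 − (-1.22) = 2.44 V.
N ≥ (71.1 − 1.76)/6.02 = 11.518 → N_min = 12.
LSB = 2.44 V / 2^12 = 0.596 mV.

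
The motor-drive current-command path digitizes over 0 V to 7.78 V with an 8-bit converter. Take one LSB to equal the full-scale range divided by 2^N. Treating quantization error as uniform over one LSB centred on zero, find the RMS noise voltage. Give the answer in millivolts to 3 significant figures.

Range is 7.78 V.
LSB = 7.78 V / 2^8 = 30.391 mV.
V_rms = LSB/√12 = 30.391 mV / √12 = 8.77 mV.

8.77 mV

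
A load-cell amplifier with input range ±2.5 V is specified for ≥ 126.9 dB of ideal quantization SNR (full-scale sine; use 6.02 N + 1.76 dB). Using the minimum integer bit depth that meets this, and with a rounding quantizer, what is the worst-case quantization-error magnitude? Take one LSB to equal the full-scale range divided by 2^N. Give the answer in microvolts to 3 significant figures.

1.19 µV

Full-scale range = 2.5 V − (-2.5 V) = 5 V.
Solving 6.02 N ≥ 126.9 − 1.76: N ≥ 20.787. Round up → N = 21.
Step size = 5/2097152 V = 2.3842 µV.
Max error for round-to-nearest is LSB/2 = 1.19 µV.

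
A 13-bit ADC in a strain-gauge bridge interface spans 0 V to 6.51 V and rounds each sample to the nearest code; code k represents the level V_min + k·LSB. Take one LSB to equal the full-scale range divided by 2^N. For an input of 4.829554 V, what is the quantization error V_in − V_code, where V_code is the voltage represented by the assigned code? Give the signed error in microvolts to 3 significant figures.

+297 µV

Full-scale range = 6.51 V. LSB = 6.51 V / 2^13 ≈ 0.7947 mV.
(V_in − V_min)/LSB = (4.829554 − (0)) × 8192/6.51 = 6077.3743 → nearest code k = 6077.
V_code = V_min + k × range/2^13 = 0 + 6077 × 6.51/8192 = 4.829256592 V.
Error = V_in − V_code = 4.829554 − (4.829256592) = +297 µV.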